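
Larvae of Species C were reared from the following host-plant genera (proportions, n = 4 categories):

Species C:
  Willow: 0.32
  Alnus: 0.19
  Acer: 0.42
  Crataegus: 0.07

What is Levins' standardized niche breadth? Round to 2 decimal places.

Σpᵢ² = 0.32² + 0.19² + 0.42² + 0.07² = 0.1024 + 0.0361 + 0.1764 + 0.0049 = 0.3198
B = 1 / 0.3198 = 3.1270
Bₛ = (B − 1)/(n − 1) = (3.1270 − 1)/(4 − 1) = 2.1270/3 = 0.7090

0.71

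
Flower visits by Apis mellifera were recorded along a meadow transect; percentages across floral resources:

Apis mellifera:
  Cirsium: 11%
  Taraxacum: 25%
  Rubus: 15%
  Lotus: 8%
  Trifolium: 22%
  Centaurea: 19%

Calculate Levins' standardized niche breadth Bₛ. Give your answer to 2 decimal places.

Convert percentages to proportions (divide by 100).
Σpᵢ² = 0.11² + 0.25² + 0.15² + 0.08² + 0.22² + 0.19² = 0.0121 + 0.0625 + 0.0225 + 0.0064 + 0.0484 + 0.0361 = 0.1880
B = 1 / 0.1880 = 5.3191
Bₛ = (B − 1)/(n − 1) = (5.3191 − 1)/(6 − 1) = 4.3191/5 = 0.8638

0.86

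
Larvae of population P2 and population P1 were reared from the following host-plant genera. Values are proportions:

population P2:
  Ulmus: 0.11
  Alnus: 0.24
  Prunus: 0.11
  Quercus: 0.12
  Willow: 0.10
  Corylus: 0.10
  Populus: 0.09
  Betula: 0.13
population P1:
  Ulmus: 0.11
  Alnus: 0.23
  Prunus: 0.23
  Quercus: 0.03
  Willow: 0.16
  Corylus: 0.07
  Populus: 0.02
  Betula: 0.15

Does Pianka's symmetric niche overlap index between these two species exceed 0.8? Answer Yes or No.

Σ p₁ᵢp₂ᵢ = 0.0121 + 0.0552 + 0.0253 + 0.0036 + 0.0160 + 0.0070 + 0.0018 + 0.0195 = 0.1405
Σp_1ᵢ² = 0.11² + 0.24² + 0.11² + 0.12² + 0.10² + 0.10² + 0.09² + 0.13² = 0.0121 + 0.0576 + 0.0121 + 0.0144 + 0.0100 + 0.0100 + 0.0081 + 0.0169 = 0.1412
Σp_2ᵢ² = 0.11² + 0.23² + 0.23² + 0.03² + 0.16² + 0.07² + 0.02² + 0.15² = 0.0121 + 0.0529 + 0.0529 + 0.0009 + 0.0256 + 0.0049 + 0.0004 + 0.0225 = 0.1722
O = 0.1405 / √(0.1412 × 0.1722) = 0.1405 / 0.15593 = 0.9010
O = 0.9010 > 0.8 → Yes.

Yes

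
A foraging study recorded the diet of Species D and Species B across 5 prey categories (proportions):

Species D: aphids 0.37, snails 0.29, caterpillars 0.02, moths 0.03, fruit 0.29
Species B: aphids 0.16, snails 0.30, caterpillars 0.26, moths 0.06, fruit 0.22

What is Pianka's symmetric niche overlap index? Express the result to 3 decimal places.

Σ p₁ᵢp₂ᵢ = 0.0592 + 0.0870 + 0.0052 + 0.0018 + 0.0638 = 0.2170
Σp_1ᵢ² = 0.37² + 0.29² + 0.02² + 0.03² + 0.29² = 0.1369 + 0.0841 + 0.0004 + 0.0009 + 0.0841 = 0.3064
Σp_2ᵢ² = 0.16² + 0.30² + 0.26² + 0.06² + 0.22² = 0.0256 + 0.0900 + 0.0676 + 0.0036 + 0.0484 = 0.2352
O = 0.2170 / √(0.3064 × 0.2352) = 0.2170 / 0.268450 = 0.80834

0.808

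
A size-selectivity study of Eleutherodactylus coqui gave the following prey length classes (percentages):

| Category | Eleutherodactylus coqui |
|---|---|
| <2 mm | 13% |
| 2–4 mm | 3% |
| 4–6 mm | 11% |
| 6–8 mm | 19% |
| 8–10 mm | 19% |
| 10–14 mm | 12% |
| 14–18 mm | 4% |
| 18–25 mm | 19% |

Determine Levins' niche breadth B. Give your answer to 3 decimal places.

Convert percentages to proportions (divide by 100).
Σpᵢ² = 0.13² + 0.03² + 0.11² + 0.19² + 0.19² + 0.12² + 0.04² + 0.19² = 0.0169 + 0.0009 + 0.0121 + 0.0361 + 0.0361 + 0.0144 + 0.0016 + 0.0361 = 0.1542
B = 1 / 0.1542 = 6.48508

6.485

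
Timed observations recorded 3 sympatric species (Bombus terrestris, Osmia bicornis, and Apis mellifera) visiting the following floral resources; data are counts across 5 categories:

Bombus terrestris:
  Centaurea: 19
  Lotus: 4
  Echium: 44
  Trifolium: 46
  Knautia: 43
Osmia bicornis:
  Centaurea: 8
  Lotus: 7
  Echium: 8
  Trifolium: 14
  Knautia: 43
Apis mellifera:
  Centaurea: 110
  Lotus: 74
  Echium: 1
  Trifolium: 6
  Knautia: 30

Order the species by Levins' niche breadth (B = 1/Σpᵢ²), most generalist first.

Bombus terrestris > Osmia bicornis > Apis mellifera

Proportions for Bombus terrestris (n=156): 19/156=0.1218, 4/156=0.0256, 44/156=0.2821, 46/156=0.2949, 43/156=0.2756
Proportions for Osmia bicornis (n=80): 8/80=0.1000, 7/80=0.0875, 8/80=0.1000, 14/80=0.1750, 43/80=0.5375
Proportions for Apis mellifera (n=221): 110/221=0.4977, 74/221=0.3348, 1/221=0.0045, 6/221=0.0271, 30/221=0.1357
Σp_terrᵢ² = 0.1218² + 0.0256² + 0.2821² + 0.2949² + 0.2756² = 0.014835 + 0.000655 + 0.079580 + 0.086966 + 0.075955 = 0.257991
B_terr = 1 / 0.257991 = 3.8761
Σp_bicoᵢ² = 0.1000² + 0.0875² + 0.1000² + 0.1750² + 0.5375² = 0.010000 + 0.007656 + 0.010000 + 0.030625 + 0.288906 = 0.347187
B_bico = 1 / 0.347187 = 2.8803
Σp_mellᵢ² = 0.4977² + 0.3348² + 0.0045² + 0.0271² + 0.1357² = 0.247705 + 0.112091 + 0.000020 + 0.000734 + 0.018414 = 0.378964
B_mell = 1 / 0.378964 = 2.6388
Ranking by B (broadest → narrowest): Bombus terrestris (3.88) > Osmia bicornis (2.88) > Apis mellifera (2.64)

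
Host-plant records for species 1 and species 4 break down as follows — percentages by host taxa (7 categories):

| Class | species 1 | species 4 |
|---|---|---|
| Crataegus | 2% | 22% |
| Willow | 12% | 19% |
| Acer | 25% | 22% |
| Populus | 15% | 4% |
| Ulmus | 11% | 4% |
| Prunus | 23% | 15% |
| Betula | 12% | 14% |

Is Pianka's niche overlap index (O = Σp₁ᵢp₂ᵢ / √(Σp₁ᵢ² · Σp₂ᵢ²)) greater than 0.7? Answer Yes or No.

Yes

Convert percentages to proportions (divide by 100).
Σ p₁ᵢp₂ᵢ = 0.0044 + 0.0228 + 0.0550 + 0.0060 + 0.0044 + 0.0345 + 0.0168 = 0.1439
Σp_1ᵢ² = 0.02² + 0.12² + 0.25² + 0.15² + 0.11² + 0.23² + 0.12² = 0.0004 + 0.0144 + 0.0625 + 0.0225 + 0.0121 + 0.0529 + 0.0144 = 0.1792
Σp_2ᵢ² = 0.22² + 0.19² + 0.22² + 0.04² + 0.04² + 0.15² + 0.14² = 0.0484 + 0.0361 + 0.0484 + 0.0016 + 0.0016 + 0.0225 + 0.0196 = 0.1782
O = 0.1439 / √(0.1792 × 0.1782) = 0.1439 / 0.17870 = 0.8053
O = 0.8053 > 0.7 → Yes.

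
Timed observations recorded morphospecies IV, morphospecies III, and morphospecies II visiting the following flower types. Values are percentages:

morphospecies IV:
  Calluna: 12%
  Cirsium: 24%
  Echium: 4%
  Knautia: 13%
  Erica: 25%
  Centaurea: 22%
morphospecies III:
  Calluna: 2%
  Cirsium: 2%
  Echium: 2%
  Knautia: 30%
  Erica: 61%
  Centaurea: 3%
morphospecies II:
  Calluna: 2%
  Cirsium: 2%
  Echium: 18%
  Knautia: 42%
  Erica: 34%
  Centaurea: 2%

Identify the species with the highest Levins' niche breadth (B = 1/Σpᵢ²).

Convert percentages to proportions (divide by 100).
Σp_IVᵢ² = 0.12² + 0.24² + 0.04² + 0.13² + 0.25² + 0.22² = 0.0144 + 0.0576 + 0.0016 + 0.0169 + 0.0625 + 0.0484 = 0.2014
B_IV = 1 / 0.2014 = 4.9652
Σp_IIIᵢ² = 0.02² + 0.02² + 0.02² + 0.30² + 0.61² + 0.03² = 0.0004 + 0.0004 + 0.0004 + 0.0900 + 0.3721 + 0.0009 = 0.4642
B_III = 1 / 0.4642 = 2.1542
Σp_IIᵢ² = 0.02² + 0.02² + 0.18² + 0.42² + 0.34² + 0.02² = 0.0004 + 0.0004 + 0.0324 + 0.1764 + 0.1156 + 0.0004 = 0.3256
B_II = 1 / 0.3256 = 3.0713
Highest B → broadest niche (most generalist): morphospecies IV (B = 4.97).

morphospecies IV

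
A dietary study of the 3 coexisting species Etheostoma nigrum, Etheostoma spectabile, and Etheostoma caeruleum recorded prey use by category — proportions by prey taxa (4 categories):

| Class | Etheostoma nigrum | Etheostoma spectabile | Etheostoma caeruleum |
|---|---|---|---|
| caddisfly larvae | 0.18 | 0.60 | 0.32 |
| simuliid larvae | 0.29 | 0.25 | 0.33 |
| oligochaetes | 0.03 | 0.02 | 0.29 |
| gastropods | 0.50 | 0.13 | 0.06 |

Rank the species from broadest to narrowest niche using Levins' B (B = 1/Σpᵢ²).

Etheostoma caeruleum > Etheostoma nigrum > Etheostoma spectabile

Σp_nigrᵢ² = 0.18² + 0.29² + 0.03² + 0.50² = 0.0324 + 0.0841 + 0.0009 + 0.2500 = 0.3674
B_nigr = 1 / 0.3674 = 2.7218
Σp_specᵢ² = 0.60² + 0.25² + 0.02² + 0.13² = 0.3600 + 0.0625 + 0.0004 + 0.0169 = 0.4398
B_spec = 1 / 0.4398 = 2.2738
Σp_caerᵢ² = 0.32² + 0.33² + 0.29² + 0.06² = 0.1024 + 0.1089 + 0.0841 + 0.0036 = 0.2990
B_caer = 1 / 0.2990 = 3.3445
Ranking by B (broadest → narrowest): Etheostoma caeruleum (3.34) > Etheostoma nigrum (2.72) > Etheostoma spectabile (2.27)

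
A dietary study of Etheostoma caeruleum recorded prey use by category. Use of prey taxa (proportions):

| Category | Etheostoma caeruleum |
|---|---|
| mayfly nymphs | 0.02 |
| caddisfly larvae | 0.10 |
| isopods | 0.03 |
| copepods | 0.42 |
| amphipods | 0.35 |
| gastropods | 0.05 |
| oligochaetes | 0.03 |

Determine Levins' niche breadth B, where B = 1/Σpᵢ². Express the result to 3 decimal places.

Σpᵢ² = 0.02² + 0.10² + 0.03² + 0.42² + 0.35² + 0.05² + 0.03² = 0.0004 + 0.0100 + 0.0009 + 0.1764 + 0.1225 + 0.0025 + 0.0009 = 0.3136
B = 1 / 0.3136 = 3.18878

3.189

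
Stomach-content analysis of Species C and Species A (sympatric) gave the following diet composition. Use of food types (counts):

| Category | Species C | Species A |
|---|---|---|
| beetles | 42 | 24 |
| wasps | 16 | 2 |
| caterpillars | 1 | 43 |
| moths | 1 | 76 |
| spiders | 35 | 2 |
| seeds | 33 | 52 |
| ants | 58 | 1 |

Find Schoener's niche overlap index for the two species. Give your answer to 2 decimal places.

Proportions for Species C (n=186): 42/186=0.2258, 16/186=0.0860, 1/186=0.0054, 1/186=0.0054, 35/186=0.1882, 33/186=0.1774, 58/186=0.3118
Proportions for Species A (n=200): 24/200=0.1200, 2/200=0.0100, 43/200=0.2150, 76/200=0.3800, 2/200=0.0100, 52/200=0.2600, 1/200=0.0050
Σ|p₁ᵢ − p₂ᵢ| = 0.1058 + 0.0760 + 0.2096 + 0.3746 + 0.1782 + 0.0826 + 0.3068 = 1.3336
D = 1 − ½ × 1.3336 = 1 − 0.66680 = 0.33320

0.33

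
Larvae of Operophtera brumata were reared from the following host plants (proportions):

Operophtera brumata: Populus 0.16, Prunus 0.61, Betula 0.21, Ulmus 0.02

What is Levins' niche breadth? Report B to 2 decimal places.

2.26

Σpᵢ² = 0.16² + 0.61² + 0.21² + 0.02² = 0.0256 + 0.3721 + 0.0441 + 0.0004 = 0.4422
B = 1 / 0.4422 = 2.2614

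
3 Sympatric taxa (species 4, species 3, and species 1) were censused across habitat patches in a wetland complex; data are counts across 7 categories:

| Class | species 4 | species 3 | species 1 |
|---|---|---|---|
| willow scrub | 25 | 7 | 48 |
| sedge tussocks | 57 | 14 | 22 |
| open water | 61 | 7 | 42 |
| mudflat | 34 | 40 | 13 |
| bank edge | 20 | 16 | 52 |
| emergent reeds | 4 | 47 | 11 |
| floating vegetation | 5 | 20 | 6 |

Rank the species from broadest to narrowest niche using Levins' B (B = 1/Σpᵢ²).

Proportions for species 4 (n=206): 25/206=0.1214, 57/206=0.2767, 61/206=0.2961, 34/206=0.1650, 20/206=0.0971, 4/206=0.0194, 5/206=0.0243
Proportions for species 3 (n=151): 7/151=0.0464, 14/151=0.0927, 7/151=0.0464, 40/151=0.2649, 16/151=0.1060, 47/151=0.3113, 20/151=0.1325
Proportions for species 1 (n=194): 48/194=0.2474, 22/194=0.1134, 42/194=0.2165, 13/194=0.0670, 52/194=0.2680, 11/194=0.0567, 6/194=0.0309
Σp_4ᵢ² = 0.1214² + 0.2767² + 0.2961² + 0.1650² + 0.0971² + 0.0194² + 0.0243² = 0.014738 + 0.076563 + 0.087675 + 0.027225 + 0.009428 + 0.000376 + 0.000590 = 0.216595
B_4 = 1 / 0.216595 = 4.6169
Σp_3ᵢ² = 0.0464² + 0.0927² + 0.0464² + 0.2649² + 0.1060² + 0.3113² + 0.1325² = 0.002153 + 0.008593 + 0.002153 + 0.070172 + 0.011236 + 0.096908 + 0.017556 = 0.208771
B_3 = 1 / 0.208771 = 4.7899
Σp_1ᵢ² = 0.2474² + 0.1134² + 0.2165² + 0.0670² + 0.2680² + 0.0567² + 0.0309² = 0.061207 + 0.012860 + 0.046872 + 0.004489 + 0.071824 + 0.003215 + 0.000955 = 0.201422
B_1 = 1 / 0.201422 = 4.9647
Ranking by B (broadest → narrowest): species 1 (4.96) > species 3 (4.79) > species 4 (4.62)

species 1 > species 3 > species 4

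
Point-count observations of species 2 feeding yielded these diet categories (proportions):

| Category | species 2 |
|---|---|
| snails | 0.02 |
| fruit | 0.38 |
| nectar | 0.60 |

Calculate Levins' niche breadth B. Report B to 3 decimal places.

Σpᵢ² = 0.02² + 0.38² + 0.60² = 0.0004 + 0.1444 + 0.3600 = 0.5048
B = 1 / 0.5048 = 1.98098

1.981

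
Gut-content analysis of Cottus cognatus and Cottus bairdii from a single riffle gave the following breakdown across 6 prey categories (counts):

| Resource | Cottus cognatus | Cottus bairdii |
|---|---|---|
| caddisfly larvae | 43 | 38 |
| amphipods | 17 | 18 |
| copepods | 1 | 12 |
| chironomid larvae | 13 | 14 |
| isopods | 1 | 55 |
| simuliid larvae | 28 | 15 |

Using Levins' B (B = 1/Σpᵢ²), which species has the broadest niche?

Cottus bairdii

Proportions for Cottus cognatus (n=103): 43/103=0.4175, 17/103=0.1650, 1/103=0.0097, 13/103=0.1262, 1/103=0.0097, 28/103=0.2718
Proportions for Cottus bairdii (n=152): 38/152=0.2500, 18/152=0.1184, 12/152=0.0789, 14/152=0.0921, 55/152=0.3618, 15/152=0.0987
Σp_cognᵢ² = 0.4175² + 0.1650² + 0.0097² + 0.1262² + 0.0097² + 0.2718² = 0.174306 + 0.027225 + 0.000094 + 0.015926 + 0.000094 + 0.073875 = 0.291520
B_cogn = 1 / 0.291520 = 3.4303
Σp_bairᵢ² = 0.2500² + 0.1184² + 0.0789² + 0.0921² + 0.3618² + 0.0987² = 0.062500 + 0.014019 + 0.006225 + 0.008482 + 0.130899 + 0.009742 = 0.231867
B_bair = 1 / 0.231867 = 4.3128
Highest B → broadest niche (most generalist): Cottus bairdii (B = 4.31).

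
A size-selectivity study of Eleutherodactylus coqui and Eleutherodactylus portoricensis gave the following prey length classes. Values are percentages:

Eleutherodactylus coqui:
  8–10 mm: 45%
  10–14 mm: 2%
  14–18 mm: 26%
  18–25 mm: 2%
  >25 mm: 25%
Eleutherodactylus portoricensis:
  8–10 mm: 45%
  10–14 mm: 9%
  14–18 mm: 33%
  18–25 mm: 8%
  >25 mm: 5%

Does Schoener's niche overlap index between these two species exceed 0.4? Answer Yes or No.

Convert percentages to proportions (divide by 100).
Σ|p₁ᵢ − p₂ᵢ| = 0.00 + 0.07 + 0.07 + 0.06 + 0.20 = 0.40
D = 1 − ½ × 0.40 = 1 − 0.200 = 0.8000
D = 0.8000 > 0.4 → Yes.

Yes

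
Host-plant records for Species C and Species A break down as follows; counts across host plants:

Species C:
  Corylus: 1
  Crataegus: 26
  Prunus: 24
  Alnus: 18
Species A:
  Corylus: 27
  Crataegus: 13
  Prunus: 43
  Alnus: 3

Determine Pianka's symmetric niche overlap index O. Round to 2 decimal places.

0.70

Proportions for Species C (n=69): 1/69=0.0145, 26/69=0.3768, 24/69=0.3478, 18/69=0.2609
Proportions for Species A (n=86): 27/86=0.3140, 13/86=0.1512, 43/86=0.5000, 3/86=0.0349
Σ p₁ᵢp₂ᵢ = 0.004553 + 0.056972 + 0.173900 + 0.009105 = 0.244530
Σp_1ᵢ² = 0.0145² + 0.3768² + 0.3478² + 0.2609² = 0.000210 + 0.141978 + 0.120965 + 0.068069 = 0.331222
Σp_2ᵢ² = 0.3140² + 0.1512² + 0.5000² + 0.0349² = 0.098596 + 0.022861 + 0.250000 + 0.001218 = 0.372675
O = 0.244530 / √(0.331222 × 0.372675) = 0.244530 / 0.3513377 = 0.6960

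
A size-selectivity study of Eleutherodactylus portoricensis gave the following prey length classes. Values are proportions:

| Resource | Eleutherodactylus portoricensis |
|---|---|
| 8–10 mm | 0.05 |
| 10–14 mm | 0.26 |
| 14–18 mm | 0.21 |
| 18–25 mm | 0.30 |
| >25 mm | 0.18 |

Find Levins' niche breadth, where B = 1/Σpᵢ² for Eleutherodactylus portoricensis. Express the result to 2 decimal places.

4.23

Σpᵢ² = 0.05² + 0.26² + 0.21² + 0.30² + 0.18² = 0.0025 + 0.0676 + 0.0441 + 0.0900 + 0.0324 = 0.2366
B = 1 / 0.2366 = 4.2265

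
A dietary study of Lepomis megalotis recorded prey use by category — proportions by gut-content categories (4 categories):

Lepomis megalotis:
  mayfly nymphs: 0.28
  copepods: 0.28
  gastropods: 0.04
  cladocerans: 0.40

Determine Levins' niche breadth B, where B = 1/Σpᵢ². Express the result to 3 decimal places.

Σpᵢ² = 0.28² + 0.28² + 0.04² + 0.40² = 0.0784 + 0.0784 + 0.0016 + 0.1600 = 0.3184
B = 1 / 0.3184 = 3.14070

3.141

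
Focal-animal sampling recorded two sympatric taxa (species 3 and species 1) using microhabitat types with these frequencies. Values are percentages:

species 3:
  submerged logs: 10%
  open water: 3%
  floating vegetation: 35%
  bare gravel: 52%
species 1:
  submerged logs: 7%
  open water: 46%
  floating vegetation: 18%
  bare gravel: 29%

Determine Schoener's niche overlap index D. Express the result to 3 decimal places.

Convert percentages to proportions (divide by 100).
Σ|p₁ᵢ − p₂ᵢ| = 0.03 + 0.43 + 0.17 + 0.23 = 0.86
D = 1 − ½ × 0.86 = 1 − 0.430 = 0.57000

0.570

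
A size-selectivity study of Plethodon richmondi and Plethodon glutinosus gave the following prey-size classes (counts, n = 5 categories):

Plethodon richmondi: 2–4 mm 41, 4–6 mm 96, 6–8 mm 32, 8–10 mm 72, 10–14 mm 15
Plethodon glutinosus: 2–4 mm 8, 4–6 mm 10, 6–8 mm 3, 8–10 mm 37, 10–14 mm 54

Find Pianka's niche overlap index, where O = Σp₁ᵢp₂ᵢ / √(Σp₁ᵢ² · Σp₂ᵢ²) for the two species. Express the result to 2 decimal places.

0.55

Proportions for Plethodon richmondi (n=256): 41/256=0.1602, 96/256=0.3750, 32/256=0.1250, 72/256=0.2813, 15/256=0.0586
Proportions for Plethodon glutinosus (n=112): 8/112=0.0714, 10/112=0.0893, 3/112=0.0268, 37/112=0.3304, 54/112=0.4821
Σ p₁ᵢp₂ᵢ = 0.011438 + 0.033488 + 0.003350 + 0.092942 + 0.028251 = 0.169469
Σp_1ᵢ² = 0.1602² + 0.3750² + 0.1250² + 0.2813² + 0.0586² = 0.025664 + 0.140625 + 0.015625 + 0.079130 + 0.003434 = 0.264478
Σp_2ᵢ² = 0.0714² + 0.0893² + 0.0268² + 0.3304² + 0.4821² = 0.005098 + 0.007974 + 0.000718 + 0.109164 + 0.232420 = 0.355374
O = 0.169469 / √(0.264478 × 0.355374) = 0.169469 / 0.3065756 = 0.5528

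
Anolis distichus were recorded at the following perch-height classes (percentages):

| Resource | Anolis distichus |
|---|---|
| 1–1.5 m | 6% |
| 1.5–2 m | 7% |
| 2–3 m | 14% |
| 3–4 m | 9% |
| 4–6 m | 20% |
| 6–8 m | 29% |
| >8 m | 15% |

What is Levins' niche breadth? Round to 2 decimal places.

5.47

Convert percentages to proportions (divide by 100).
Σpᵢ² = 0.06² + 0.07² + 0.14² + 0.09² + 0.20² + 0.29² + 0.15² = 0.0036 + 0.0049 + 0.0196 + 0.0081 + 0.0400 + 0.0841 + 0.0225 = 0.1828
B = 1 / 0.1828 = 5.4705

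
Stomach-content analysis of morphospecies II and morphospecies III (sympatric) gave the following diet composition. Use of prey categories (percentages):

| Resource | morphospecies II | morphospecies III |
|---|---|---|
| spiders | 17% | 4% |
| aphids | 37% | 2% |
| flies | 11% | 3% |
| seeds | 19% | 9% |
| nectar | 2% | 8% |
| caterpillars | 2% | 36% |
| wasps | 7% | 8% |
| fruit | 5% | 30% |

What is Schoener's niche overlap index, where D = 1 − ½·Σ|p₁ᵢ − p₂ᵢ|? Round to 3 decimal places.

0.340

Convert percentages to proportions (divide by 100).
Σ|p₁ᵢ − p₂ᵢ| = 0.13 + 0.35 + 0.08 + 0.10 + 0.06 + 0.34 + 0.01 + 0.25 = 1.32
D = 1 − ½ × 1.32 = 1 − 0.660 = 0.34000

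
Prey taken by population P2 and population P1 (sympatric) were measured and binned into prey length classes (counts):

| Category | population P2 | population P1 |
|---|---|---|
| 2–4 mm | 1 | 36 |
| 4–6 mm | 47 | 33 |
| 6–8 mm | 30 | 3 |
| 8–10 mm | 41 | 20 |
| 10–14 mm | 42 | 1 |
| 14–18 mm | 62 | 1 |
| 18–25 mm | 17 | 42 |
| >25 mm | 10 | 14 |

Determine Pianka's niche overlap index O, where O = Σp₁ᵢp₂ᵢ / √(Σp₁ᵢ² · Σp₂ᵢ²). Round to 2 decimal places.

Proportions for population P2 (n=250): 1/250=0.0040, 47/250=0.1880, 30/250=0.1200, 41/250=0.1640, 42/250=0.1680, 62/250=0.2480, 17/250=0.0680, 10/250=0.0400
Proportions for population P1 (n=150): 36/150=0.2400, 33/150=0.2200, 3/150=0.0200, 20/150=0.1333, 1/150=0.0067, 1/150=0.0067, 42/150=0.2800, 14/150=0.0933
Σ p₁ᵢp₂ᵢ = 0.000960 + 0.041360 + 0.002400 + 0.021861 + 0.001126 + 0.001662 + 0.019040 + 0.003732 = 0.092141
Σp_1ᵢ² = 0.0040² + 0.1880² + 0.1200² + 0.1640² + 0.1680² + 0.2480² + 0.0680² + 0.0400² = 0.000016 + 0.035344 + 0.014400 + 0.026896 + 0.028224 + 0.061504 + 0.004624 + 0.001600 = 0.172608
Σp_2ᵢ² = 0.2400² + 0.2200² + 0.0200² + 0.1333² + 0.0067² + 0.0067² + 0.2800² + 0.0933² = 0.057600 + 0.048400 + 0.000400 + 0.017769 + 0.000045 + 0.000045 + 0.078400 + 0.008705 = 0.211364
O = 0.092141 / √(0.172608 × 0.211364) = 0.092141 / 0.1910055 = 0.4824

0.48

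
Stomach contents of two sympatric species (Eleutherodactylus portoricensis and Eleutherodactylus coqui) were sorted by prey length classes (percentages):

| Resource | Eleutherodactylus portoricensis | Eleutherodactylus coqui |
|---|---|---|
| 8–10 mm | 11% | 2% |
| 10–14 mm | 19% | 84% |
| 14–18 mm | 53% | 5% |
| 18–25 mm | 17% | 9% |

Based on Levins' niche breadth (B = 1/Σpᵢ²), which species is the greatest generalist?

Convert percentages to proportions (divide by 100).
Σp_portᵢ² = 0.11² + 0.19² + 0.53² + 0.17² = 0.0121 + 0.0361 + 0.2809 + 0.0289 = 0.3580
B_port = 1 / 0.3580 = 2.7933
Σp_coquᵢ² = 0.02² + 0.84² + 0.05² + 0.09² = 0.0004 + 0.7056 + 0.0025 + 0.0081 = 0.7166
B_coqu = 1 / 0.7166 = 1.3955
Highest B → broadest niche (most generalist): Eleutherodactylus portoricensis (B = 2.79).

Eleutherodactylus portoricensis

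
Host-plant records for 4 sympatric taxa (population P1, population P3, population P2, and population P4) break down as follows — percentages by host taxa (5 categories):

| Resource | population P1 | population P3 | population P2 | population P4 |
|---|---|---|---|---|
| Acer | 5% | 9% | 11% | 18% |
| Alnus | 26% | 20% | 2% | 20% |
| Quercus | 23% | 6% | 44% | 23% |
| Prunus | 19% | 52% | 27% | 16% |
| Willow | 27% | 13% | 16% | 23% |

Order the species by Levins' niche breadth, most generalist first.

Convert percentages to proportions (divide by 100).
Σp_P1ᵢ² = 0.05² + 0.26² + 0.23² + 0.19² + 0.27² = 0.0025 + 0.0676 + 0.0529 + 0.0361 + 0.0729 = 0.2320
B_P1 = 1 / 0.2320 = 4.3103
Σp_P3ᵢ² = 0.09² + 0.20² + 0.06² + 0.52² + 0.13² = 0.0081 + 0.0400 + 0.0036 + 0.2704 + 0.0169 = 0.3390
B_P3 = 1 / 0.3390 = 2.9499
Σp_P2ᵢ² = 0.11² + 0.02² + 0.44² + 0.27² + 0.16² = 0.0121 + 0.0004 + 0.1936 + 0.0729 + 0.0256 = 0.3046
B_P2 = 1 / 0.3046 = 3.2830
Σp_P4ᵢ² = 0.18² + 0.20² + 0.23² + 0.16² + 0.23² = 0.0324 + 0.0400 + 0.0529 + 0.0256 + 0.0529 = 0.2038
B_P4 = 1 / 0.2038 = 4.9068
Ranking by B (broadest → narrowest): population P4 (4.91) > population P1 (4.31) > population P2 (3.28) > population P3 (2.95)

population P4 > population P1 > population P2 > population P3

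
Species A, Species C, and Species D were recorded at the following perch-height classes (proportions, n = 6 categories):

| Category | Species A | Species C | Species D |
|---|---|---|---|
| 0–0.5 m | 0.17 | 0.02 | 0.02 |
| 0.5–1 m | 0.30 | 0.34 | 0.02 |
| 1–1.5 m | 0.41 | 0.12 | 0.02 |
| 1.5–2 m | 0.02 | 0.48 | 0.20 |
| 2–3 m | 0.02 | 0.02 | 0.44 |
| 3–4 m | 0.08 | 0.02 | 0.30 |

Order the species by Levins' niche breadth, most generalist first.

Σp_Aᵢ² = 0.17² + 0.30² + 0.41² + 0.02² + 0.02² + 0.08² = 0.0289 + 0.0900 + 0.1681 + 0.0004 + 0.0004 + 0.0064 = 0.2942
B_A = 1 / 0.2942 = 3.3990
Σp_Cᵢ² = 0.02² + 0.34² + 0.12² + 0.48² + 0.02² + 0.02² = 0.0004 + 0.1156 + 0.0144 + 0.2304 + 0.0004 + 0.0004 = 0.3616
B_C = 1 / 0.3616 = 2.7655
Σp_Dᵢ² = 0.02² + 0.02² + 0.02² + 0.20² + 0.44² + 0.30² = 0.0004 + 0.0004 + 0.0004 + 0.0400 + 0.1936 + 0.0900 = 0.3248
B_D = 1 / 0.3248 = 3.0788
Ranking by B (broadest → narrowest): Species A (3.40) > Species D (3.08) > Species C (2.77)

Species A > Species D > Species C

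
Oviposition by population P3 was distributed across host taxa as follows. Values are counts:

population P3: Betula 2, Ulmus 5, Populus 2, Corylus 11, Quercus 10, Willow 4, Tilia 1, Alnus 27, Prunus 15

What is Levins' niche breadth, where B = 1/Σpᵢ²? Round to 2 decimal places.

4.84

Proportions for population P3 (n=77): 2/77=0.0260, 5/77=0.0649, 2/77=0.0260, 11/77=0.1429, 10/77=0.1299, 4/77=0.0519, 1/77=0.0130, 27/77=0.3506, 15/77=0.1948
Σpᵢ² = 0.0260² + 0.0649² + 0.0260² + 0.1429² + 0.1299² + 0.0519² + 0.0130² + 0.3506² + 0.1948² = 0.000676 + 0.004212 + 0.000676 + 0.020420 + 0.016874 + 0.002694 + 0.000169 + 0.122920 + 0.037947 = 0.206588
B = 1 / 0.206588 = 4.8406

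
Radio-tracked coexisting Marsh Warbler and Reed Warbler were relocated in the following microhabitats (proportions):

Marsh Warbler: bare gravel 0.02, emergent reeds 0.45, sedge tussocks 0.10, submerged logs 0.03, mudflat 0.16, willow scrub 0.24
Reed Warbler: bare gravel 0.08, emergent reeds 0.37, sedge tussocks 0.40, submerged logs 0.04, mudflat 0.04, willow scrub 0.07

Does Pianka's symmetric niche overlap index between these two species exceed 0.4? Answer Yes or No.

Σ p₁ᵢp₂ᵢ = 0.0016 + 0.1665 + 0.0400 + 0.0012 + 0.0064 + 0.0168 = 0.2325
Σp_1ᵢ² = 0.02² + 0.45² + 0.10² + 0.03² + 0.16² + 0.24² = 0.0004 + 0.2025 + 0.0100 + 0.0009 + 0.0256 + 0.0576 = 0.2970
Σp_2ᵢ² = 0.08² + 0.37² + 0.40² + 0.04² + 0.04² + 0.07² = 0.0064 + 0.1369 + 0.1600 + 0.0016 + 0.0016 + 0.0049 = 0.3114
O = 0.2325 / √(0.2970 × 0.3114) = 0.2325 / 0.30411 = 0.7645
O = 0.7645 > 0.4 → Yes.

Yes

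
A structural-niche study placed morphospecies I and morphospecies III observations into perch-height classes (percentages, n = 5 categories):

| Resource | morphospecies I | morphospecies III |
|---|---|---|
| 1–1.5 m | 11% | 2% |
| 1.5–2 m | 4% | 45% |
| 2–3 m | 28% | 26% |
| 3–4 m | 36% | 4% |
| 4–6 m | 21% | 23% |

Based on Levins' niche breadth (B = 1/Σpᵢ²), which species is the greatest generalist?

morphospecies I

Convert percentages to proportions (divide by 100).
Σp_Iᵢ² = 0.11² + 0.04² + 0.28² + 0.36² + 0.21² = 0.0121 + 0.0016 + 0.0784 + 0.1296 + 0.0441 = 0.2658
B_I = 1 / 0.2658 = 3.7622
Σp_IIIᵢ² = 0.02² + 0.45² + 0.26² + 0.04² + 0.23² = 0.0004 + 0.2025 + 0.0676 + 0.0016 + 0.0529 = 0.3250
B_III = 1 / 0.3250 = 3.0769
Highest B → broadest niche (most generalist): morphospecies I (B = 3.76).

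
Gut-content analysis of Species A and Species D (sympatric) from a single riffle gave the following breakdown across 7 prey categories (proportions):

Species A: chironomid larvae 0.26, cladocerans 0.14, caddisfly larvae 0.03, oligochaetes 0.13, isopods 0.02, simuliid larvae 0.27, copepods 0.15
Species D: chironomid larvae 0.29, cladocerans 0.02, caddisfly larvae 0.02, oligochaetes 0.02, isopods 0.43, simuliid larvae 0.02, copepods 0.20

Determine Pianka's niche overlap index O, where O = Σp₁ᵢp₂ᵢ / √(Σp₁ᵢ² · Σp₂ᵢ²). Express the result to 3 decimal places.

0.502

Σ p₁ᵢp₂ᵢ = 0.0754 + 0.0028 + 0.0006 + 0.0026 + 0.0086 + 0.0054 + 0.0300 = 0.1254
Σp_1ᵢ² = 0.26² + 0.14² + 0.03² + 0.13² + 0.02² + 0.27² + 0.15² = 0.0676 + 0.0196 + 0.0009 + 0.0169 + 0.0004 + 0.0729 + 0.0225 = 0.2008
Σp_2ᵢ² = 0.29² + 0.02² + 0.02² + 0.02² + 0.43² + 0.02² + 0.20² = 0.0841 + 0.0004 + 0.0004 + 0.0004 + 0.1849 + 0.0004 + 0.0400 = 0.3106
O = 0.1254 / √(0.2008 × 0.3106) = 0.1254 / 0.249737 = 0.50213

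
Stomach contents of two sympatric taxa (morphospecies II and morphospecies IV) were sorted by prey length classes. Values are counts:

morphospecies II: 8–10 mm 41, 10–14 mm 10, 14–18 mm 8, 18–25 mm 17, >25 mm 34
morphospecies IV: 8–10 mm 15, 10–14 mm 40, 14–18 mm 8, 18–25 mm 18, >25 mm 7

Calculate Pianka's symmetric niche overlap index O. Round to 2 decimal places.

Proportions for morphospecies II (n=110): 41/110=0.3727, 10/110=0.0909, 8/110=0.0727, 17/110=0.1545, 34/110=0.3091
Proportions for morphospecies IV (n=88): 15/88=0.1705, 40/88=0.4545, 8/88=0.0909, 18/88=0.2045, 7/88=0.0795
Σ p₁ᵢp₂ᵢ = 0.063545 + 0.041314 + 0.006608 + 0.031595 + 0.024573 = 0.167635
Σp_1ᵢ² = 0.3727² + 0.0909² + 0.0727² + 0.1545² + 0.3091² = 0.138905 + 0.008263 + 0.005285 + 0.023870 + 0.095543 = 0.271866
Σp_2ᵢ² = 0.1705² + 0.4545² + 0.0909² + 0.2045² + 0.0795² = 0.029070 + 0.206570 + 0.008263 + 0.041820 + 0.006320 = 0.292043
O = 0.167635 / √(0.271866 × 0.292043) = 0.167635 / 0.2817740 = 0.5949

0.59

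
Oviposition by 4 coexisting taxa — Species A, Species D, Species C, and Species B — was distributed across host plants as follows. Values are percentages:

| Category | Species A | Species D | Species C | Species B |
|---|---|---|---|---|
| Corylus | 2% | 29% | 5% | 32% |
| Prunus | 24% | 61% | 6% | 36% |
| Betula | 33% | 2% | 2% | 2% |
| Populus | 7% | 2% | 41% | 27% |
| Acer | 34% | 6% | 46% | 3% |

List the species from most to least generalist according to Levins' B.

Convert percentages to proportions (divide by 100).
Σp_Aᵢ² = 0.02² + 0.24² + 0.33² + 0.07² + 0.34² = 0.0004 + 0.0576 + 0.1089 + 0.0049 + 0.1156 = 0.2874
B_A = 1 / 0.2874 = 3.4795
Σp_Dᵢ² = 0.29² + 0.61² + 0.02² + 0.02² + 0.06² = 0.0841 + 0.3721 + 0.0004 + 0.0004 + 0.0036 = 0.4606
B_D = 1 / 0.4606 = 2.1711
Σp_Cᵢ² = 0.05² + 0.06² + 0.02² + 0.41² + 0.46² = 0.0025 + 0.0036 + 0.0004 + 0.1681 + 0.2116 = 0.3862
B_C = 1 / 0.3862 = 2.5893
Σp_Bᵢ² = 0.32² + 0.36² + 0.02² + 0.27² + 0.03² = 0.1024 + 0.1296 + 0.0004 + 0.0729 + 0.0009 = 0.3062
B_B = 1 / 0.3062 = 3.2658
Ranking by B (broadest → narrowest): Species A (3.48) > Species B (3.27) > Species C (2.59) > Species D (2.17)

Species A > Species B > Species C > Species D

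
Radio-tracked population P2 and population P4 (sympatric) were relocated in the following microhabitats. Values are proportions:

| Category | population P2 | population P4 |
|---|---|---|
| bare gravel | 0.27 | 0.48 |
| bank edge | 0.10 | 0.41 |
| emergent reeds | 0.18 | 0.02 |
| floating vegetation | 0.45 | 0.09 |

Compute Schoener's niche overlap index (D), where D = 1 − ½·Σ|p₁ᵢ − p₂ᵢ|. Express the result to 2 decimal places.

0.48

Σ|p₁ᵢ − p₂ᵢ| = 0.21 + 0.31 + 0.16 + 0.36 = 1.04
D = 1 − ½ × 1.04 = 1 − 0.520 = 0.4800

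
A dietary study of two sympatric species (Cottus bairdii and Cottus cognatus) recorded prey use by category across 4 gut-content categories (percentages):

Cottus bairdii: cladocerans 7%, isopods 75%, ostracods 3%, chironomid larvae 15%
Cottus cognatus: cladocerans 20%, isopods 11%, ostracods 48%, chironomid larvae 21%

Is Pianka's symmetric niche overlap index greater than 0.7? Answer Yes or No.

No

Convert percentages to proportions (divide by 100).
Σ p₁ᵢp₂ᵢ = 0.0140 + 0.0825 + 0.0144 + 0.0315 = 0.1424
Σp_1ᵢ² = 0.07² + 0.75² + 0.03² + 0.15² = 0.0049 + 0.5625 + 0.0009 + 0.0225 = 0.5908
Σp_2ᵢ² = 0.20² + 0.11² + 0.48² + 0.21² = 0.0400 + 0.0121 + 0.2304 + 0.0441 = 0.3266
O = 0.1424 / √(0.5908 × 0.3266) = 0.1424 / 0.43927 = 0.3242
O = 0.3242 < 0.7 → No.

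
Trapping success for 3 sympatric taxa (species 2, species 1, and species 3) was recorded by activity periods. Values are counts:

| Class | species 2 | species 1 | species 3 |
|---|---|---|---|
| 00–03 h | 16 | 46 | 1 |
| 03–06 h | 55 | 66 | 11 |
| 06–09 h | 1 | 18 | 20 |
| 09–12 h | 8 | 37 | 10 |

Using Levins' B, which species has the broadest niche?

species 1

Proportions for species 2 (n=80): 16/80=0.2000, 55/80=0.6875, 1/80=0.0125, 8/80=0.1000
Proportions for species 1 (n=167): 46/167=0.2754, 66/167=0.3952, 18/167=0.1078, 37/167=0.2216
Proportions for species 3 (n=42): 1/42=0.0238, 11/42=0.2619, 20/42=0.4762, 10/42=0.2381
Σp_2ᵢ² = 0.2000² + 0.6875² + 0.0125² + 0.1000² = 0.040000 + 0.472656 + 0.000156 + 0.010000 = 0.522812
B_2 = 1 / 0.522812 = 1.9127
Σp_1ᵢ² = 0.2754² + 0.3952² + 0.1078² + 0.2216² = 0.075845 + 0.156183 + 0.011621 + 0.049107 = 0.292756
B_1 = 1 / 0.292756 = 3.4158
Σp_3ᵢ² = 0.0238² + 0.2619² + 0.4762² + 0.2381² = 0.000566 + 0.068592 + 0.226766 + 0.056692 = 0.352616
B_3 = 1 / 0.352616 = 2.8359
Highest B → broadest niche (most generalist): species 1 (B = 3.42).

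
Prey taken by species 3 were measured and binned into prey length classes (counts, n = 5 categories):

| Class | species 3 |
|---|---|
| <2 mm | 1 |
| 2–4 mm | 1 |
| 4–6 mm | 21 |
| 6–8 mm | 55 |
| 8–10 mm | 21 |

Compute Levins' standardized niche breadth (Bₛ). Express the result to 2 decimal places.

Proportions for species 3 (n=99): 1/99=0.0101, 1/99=0.0101, 21/99=0.2121, 55/99=0.5556, 21/99=0.2121
Σpᵢ² = 0.0101² + 0.0101² + 0.2121² + 0.5556² + 0.2121² = 0.000102 + 0.000102 + 0.044986 + 0.308691 + 0.044986 = 0.398867
B = 1 / 0.398867 = 2.5071
Bₛ = (B − 1)/(n − 1) = (2.5071 − 1)/(5 − 1) = 1.5071/4 = 0.3768

0.38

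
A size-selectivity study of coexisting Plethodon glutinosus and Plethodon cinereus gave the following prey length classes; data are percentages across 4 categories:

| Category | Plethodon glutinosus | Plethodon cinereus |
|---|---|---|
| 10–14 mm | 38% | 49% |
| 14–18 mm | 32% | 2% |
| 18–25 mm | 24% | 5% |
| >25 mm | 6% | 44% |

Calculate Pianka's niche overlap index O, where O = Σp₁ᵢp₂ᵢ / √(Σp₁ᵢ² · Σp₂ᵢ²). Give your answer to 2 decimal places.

0.63

Convert percentages to proportions (divide by 100).
Σ p₁ᵢp₂ᵢ = 0.1862 + 0.0064 + 0.0120 + 0.0264 = 0.2310
Σp_1ᵢ² = 0.38² + 0.32² + 0.24² + 0.06² = 0.1444 + 0.1024 + 0.0576 + 0.0036 = 0.3080
Σp_2ᵢ² = 0.49² + 0.02² + 0.05² + 0.44² = 0.2401 + 0.0004 + 0.0025 + 0.1936 = 0.4366
O = 0.2310 / √(0.3080 × 0.4366) = 0.2310 / 0.36671 = 0.6299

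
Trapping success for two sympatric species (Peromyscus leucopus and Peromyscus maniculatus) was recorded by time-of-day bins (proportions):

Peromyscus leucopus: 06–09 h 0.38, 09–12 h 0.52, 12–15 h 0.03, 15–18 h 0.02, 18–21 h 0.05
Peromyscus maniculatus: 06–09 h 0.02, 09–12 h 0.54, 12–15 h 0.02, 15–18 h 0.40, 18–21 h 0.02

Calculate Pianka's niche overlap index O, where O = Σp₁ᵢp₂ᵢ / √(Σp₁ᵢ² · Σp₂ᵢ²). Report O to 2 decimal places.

Σ p₁ᵢp₂ᵢ = 0.0076 + 0.2808 + 0.0006 + 0.0080 + 0.0010 = 0.2980
Σp_1ᵢ² = 0.38² + 0.52² + 0.03² + 0.02² + 0.05² = 0.1444 + 0.2704 + 0.0009 + 0.0004 + 0.0025 = 0.4186
Σp_2ᵢ² = 0.02² + 0.54² + 0.02² + 0.40² + 0.02² = 0.0004 + 0.2916 + 0.0004 + 0.1600 + 0.0004 = 0.4528
O = 0.2980 / √(0.4186 × 0.4528) = 0.2980 / 0.43536 = 0.6845

0.68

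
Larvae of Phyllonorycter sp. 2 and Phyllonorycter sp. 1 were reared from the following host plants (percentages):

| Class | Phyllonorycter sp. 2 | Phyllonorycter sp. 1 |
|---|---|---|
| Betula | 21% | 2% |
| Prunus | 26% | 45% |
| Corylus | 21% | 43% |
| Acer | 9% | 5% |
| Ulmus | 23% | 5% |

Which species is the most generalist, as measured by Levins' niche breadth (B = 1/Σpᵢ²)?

Convert percentages to proportions (divide by 100).
Σp_2ᵢ² = 0.21² + 0.26² + 0.21² + 0.09² + 0.23² = 0.0441 + 0.0676 + 0.0441 + 0.0081 + 0.0529 = 0.2168
B_2 = 1 / 0.2168 = 4.6125
Σp_1ᵢ² = 0.02² + 0.45² + 0.43² + 0.05² + 0.05² = 0.0004 + 0.2025 + 0.1849 + 0.0025 + 0.0025 = 0.3928
B_1 = 1 / 0.3928 = 2.5458
Highest B → broadest niche (most generalist): Phyllonorycter sp. 2 (B = 4.61).

Phyllonorycter sp. 2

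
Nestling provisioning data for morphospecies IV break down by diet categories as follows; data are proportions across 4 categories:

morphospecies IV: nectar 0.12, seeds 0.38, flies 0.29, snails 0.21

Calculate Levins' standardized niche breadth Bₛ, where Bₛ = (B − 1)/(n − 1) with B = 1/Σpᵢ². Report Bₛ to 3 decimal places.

0.828

Σpᵢ² = 0.12² + 0.38² + 0.29² + 0.21² = 0.0144 + 0.1444 + 0.0841 + 0.0441 = 0.2870
B = 1 / 0.2870 = 3.48432
Bₛ = (B − 1)/(n − 1) = (3.48432 − 1)/(4 − 1) = 2.48432/3 = 0.82811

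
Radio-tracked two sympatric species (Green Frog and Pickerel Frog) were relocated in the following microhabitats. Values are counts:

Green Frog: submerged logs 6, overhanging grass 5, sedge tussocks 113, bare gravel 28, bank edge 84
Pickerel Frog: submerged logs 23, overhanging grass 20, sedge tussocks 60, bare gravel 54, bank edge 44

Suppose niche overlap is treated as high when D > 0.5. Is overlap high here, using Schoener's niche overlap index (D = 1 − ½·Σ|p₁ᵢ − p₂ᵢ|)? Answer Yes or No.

Yes

Proportions for Green Frog (n=236): 6/236=0.0254, 5/236=0.0212, 113/236=0.4788, 28/236=0.1186, 84/236=0.3559
Proportions for Pickerel Frog (n=201): 23/201=0.1144, 20/201=0.0995, 60/201=0.2985, 54/201=0.2687, 44/201=0.2189
Σ|p₁ᵢ − p₂ᵢ| = 0.0890 + 0.0783 + 0.1803 + 0.1501 + 0.1370 = 0.6347
D = 1 − ½ × 0.6347 = 1 − 0.31735 = 0.68265
D = 0.68265 > 0.5 → Yes.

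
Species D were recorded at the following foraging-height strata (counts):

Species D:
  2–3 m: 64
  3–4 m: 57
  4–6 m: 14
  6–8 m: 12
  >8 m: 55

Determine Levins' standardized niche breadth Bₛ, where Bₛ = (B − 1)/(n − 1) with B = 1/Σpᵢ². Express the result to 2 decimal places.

Proportions for Species D (n=202): 64/202=0.3168, 57/202=0.2822, 14/202=0.0693, 12/202=0.0594, 55/202=0.2723
Σpᵢ² = 0.3168² + 0.2822² + 0.0693² + 0.0594² + 0.2723² = 0.100362 + 0.079637 + 0.004802 + 0.003528 + 0.074147 = 0.262476
B = 1 / 0.262476 = 3.8099
Bₛ = (B − 1)/(n − 1) = (3.8099 − 1)/(5 − 1) = 2.8099/4 = 0.7025

0.70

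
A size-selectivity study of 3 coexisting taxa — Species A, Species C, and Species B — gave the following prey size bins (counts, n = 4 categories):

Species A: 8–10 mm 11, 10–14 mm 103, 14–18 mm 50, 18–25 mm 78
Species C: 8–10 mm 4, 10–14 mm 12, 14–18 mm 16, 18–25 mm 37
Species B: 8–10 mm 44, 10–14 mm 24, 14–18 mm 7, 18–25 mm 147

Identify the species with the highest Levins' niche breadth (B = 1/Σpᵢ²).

Proportions for Species A (n=242): 11/242=0.0455, 103/242=0.4256, 50/242=0.2066, 78/242=0.3223
Proportions for Species C (n=69): 4/69=0.0580, 12/69=0.1739, 16/69=0.2319, 37/69=0.5362
Proportions for Species B (n=222): 44/222=0.1982, 24/222=0.1081, 7/222=0.0315, 147/222=0.6622
Σp_Aᵢ² = 0.0455² + 0.4256² + 0.2066² + 0.3223² = 0.002070 + 0.181135 + 0.042684 + 0.103877 = 0.329766
B_A = 1 / 0.329766 = 3.0325
Σp_Cᵢ² = 0.0580² + 0.1739² + 0.2319² + 0.5362² = 0.003364 + 0.030241 + 0.053778 + 0.287510 = 0.374893
B_C = 1 / 0.374893 = 2.6674
Σp_Bᵢ² = 0.1982² + 0.1081² + 0.0315² + 0.6622² = 0.039283 + 0.011686 + 0.000992 + 0.438509 = 0.490470
B_B = 1 / 0.490470 = 2.0389
Highest B → broadest niche (most generalist): Species A (B = 3.03).

Species A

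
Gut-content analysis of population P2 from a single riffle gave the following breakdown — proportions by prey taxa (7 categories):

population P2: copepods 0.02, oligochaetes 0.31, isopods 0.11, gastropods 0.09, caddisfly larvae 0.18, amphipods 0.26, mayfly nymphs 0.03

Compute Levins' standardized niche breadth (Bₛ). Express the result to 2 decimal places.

0.60

Σpᵢ² = 0.02² + 0.31² + 0.11² + 0.09² + 0.18² + 0.26² + 0.03² = 0.0004 + 0.0961 + 0.0121 + 0.0081 + 0.0324 + 0.0676 + 0.0009 = 0.2176
B = 1 / 0.2176 = 4.5956
Bₛ = (B − 1)/(n − 1) = (4.5956 − 1)/(7 − 1) = 3.5956/6 = 0.5993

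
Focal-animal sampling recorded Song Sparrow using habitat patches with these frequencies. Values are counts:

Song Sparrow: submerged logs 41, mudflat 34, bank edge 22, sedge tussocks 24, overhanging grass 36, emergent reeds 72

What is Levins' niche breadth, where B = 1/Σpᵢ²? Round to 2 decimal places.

5.05

Proportions for Song Sparrow (n=229): 41/229=0.1790, 34/229=0.1485, 22/229=0.0961, 24/229=0.1048, 36/229=0.1572, 72/229=0.3144
Σpᵢ² = 0.1790² + 0.1485² + 0.0961² + 0.1048² + 0.1572² + 0.3144² = 0.032041 + 0.022052 + 0.009235 + 0.010983 + 0.024712 + 0.098847 = 0.197870
B = 1 / 0.197870 = 5.0538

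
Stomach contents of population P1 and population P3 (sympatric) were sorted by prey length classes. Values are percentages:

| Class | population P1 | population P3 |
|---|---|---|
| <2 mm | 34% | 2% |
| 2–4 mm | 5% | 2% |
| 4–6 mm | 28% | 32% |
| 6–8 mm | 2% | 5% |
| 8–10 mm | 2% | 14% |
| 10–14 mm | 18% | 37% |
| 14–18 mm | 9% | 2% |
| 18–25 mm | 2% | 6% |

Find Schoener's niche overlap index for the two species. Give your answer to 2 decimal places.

Convert percentages to proportions (divide by 100).
Σ|p₁ᵢ − p₂ᵢ| = 0.32 + 0.03 + 0.04 + 0.03 + 0.12 + 0.19 + 0.07 + 0.04 = 0.84
D = 1 − ½ × 0.84 = 1 − 0.420 = 0.5800

0.58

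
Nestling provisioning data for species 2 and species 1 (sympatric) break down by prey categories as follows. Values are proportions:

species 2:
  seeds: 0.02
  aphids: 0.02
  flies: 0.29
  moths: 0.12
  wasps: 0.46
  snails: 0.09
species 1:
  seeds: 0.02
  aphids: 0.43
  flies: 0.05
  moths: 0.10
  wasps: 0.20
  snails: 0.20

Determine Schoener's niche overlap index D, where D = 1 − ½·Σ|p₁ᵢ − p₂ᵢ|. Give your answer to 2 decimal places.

0.48

Σ|p₁ᵢ − p₂ᵢ| = 0.00 + 0.41 + 0.24 + 0.02 + 0.26 + 0.11 = 1.04
D = 1 − ½ × 1.04 = 1 − 0.520 = 0.4800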